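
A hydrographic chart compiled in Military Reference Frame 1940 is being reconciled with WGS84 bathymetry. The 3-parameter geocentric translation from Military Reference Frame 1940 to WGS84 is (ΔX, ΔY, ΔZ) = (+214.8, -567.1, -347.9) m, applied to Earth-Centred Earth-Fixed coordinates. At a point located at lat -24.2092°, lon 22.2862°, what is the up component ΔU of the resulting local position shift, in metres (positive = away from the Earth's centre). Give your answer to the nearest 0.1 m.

ΔU = 127.8 m

At φ = -24.2092°, λ = 22.2862°: sin φ = -0.410069, cos φ = 0.912054, sin λ = 0.379233, cos λ = 0.925301.
ΔU = cos φ cos λ·ΔX + cos φ sin λ·ΔY + sin φ·ΔZ = (0.912054)(0.925301)(214.8) + (0.912054)(0.379233)(-567.1) + (-0.410069)(-347.9) = 127.79 m.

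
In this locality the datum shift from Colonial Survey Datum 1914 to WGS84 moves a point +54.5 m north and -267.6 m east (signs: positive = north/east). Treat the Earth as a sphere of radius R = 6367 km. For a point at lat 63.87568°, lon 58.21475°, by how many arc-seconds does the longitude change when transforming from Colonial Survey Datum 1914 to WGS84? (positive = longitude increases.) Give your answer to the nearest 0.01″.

At latitude 63.87568°, cos φ = 0.440320.
One radian of longitude at latitude φ spans R cos φ, so Δλ = ΔE / (R cos φ) = -267.6 / (6367000 × 0.440320) = -9.5451e-05 rad = -19.688″.

Δλ = -19.69″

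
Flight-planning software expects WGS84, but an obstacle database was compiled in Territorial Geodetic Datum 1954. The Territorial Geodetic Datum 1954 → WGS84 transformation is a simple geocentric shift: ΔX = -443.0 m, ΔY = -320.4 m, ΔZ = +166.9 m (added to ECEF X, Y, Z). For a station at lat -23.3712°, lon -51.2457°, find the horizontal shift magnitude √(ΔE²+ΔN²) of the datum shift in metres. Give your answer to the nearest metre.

564 m

At φ = -23.3712°, λ = -51.2457°: sin φ = -0.396687, cos φ = 0.917954, sin λ = -0.779838, cos λ = 0.625982.
ΔE = −sin λ·ΔX + cos λ·ΔY = −(-0.779838)·(-443.0) + (0.625982)·(-320.4) = -546.03 m.
ΔN = −sin φ cos λ·ΔX − sin φ sin λ·ΔY + cos φ·ΔZ = −(-0.396687)(0.625982)(-443.0) − (-0.396687)(-0.779838)(-320.4) + (0.917954)(166.9) = 142.32 m.
Horizontal magnitude = √(ΔE² + ΔN²) = √((-546.03)² + 142.32²) = 564.27 m.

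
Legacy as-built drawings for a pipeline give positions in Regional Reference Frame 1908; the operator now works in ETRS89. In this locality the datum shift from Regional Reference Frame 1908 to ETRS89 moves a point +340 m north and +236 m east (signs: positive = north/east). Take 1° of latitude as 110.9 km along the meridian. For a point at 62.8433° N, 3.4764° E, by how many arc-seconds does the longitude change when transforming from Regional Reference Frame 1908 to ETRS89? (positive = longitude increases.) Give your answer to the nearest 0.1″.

Δλ = 16.8″

At latitude 62.8433°, cos φ = 0.456426.
1° of longitude at this latitude = 110.9 × cos φ = 50.62 km, so Δλ = 236.0 / 50617.6 = 0.0046624° = 16.785″.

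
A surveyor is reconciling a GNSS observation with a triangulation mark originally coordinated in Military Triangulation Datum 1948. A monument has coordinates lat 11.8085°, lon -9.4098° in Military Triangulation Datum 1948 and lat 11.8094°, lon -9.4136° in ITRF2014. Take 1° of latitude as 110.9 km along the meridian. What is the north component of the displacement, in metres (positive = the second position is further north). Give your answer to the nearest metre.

Δφ = 11.8094° − 11.8085° = +0.0009°; Δλ = -9.4136° − -9.4098° = -0.0038°.
ΔN = Δφ × 110900 = 99.8 m; ΔE = Δλ × 110900 × cos(11.8085°) = -0.0038 × 110900 × 0.978837 = -412.5 m.

ΔN = 100 m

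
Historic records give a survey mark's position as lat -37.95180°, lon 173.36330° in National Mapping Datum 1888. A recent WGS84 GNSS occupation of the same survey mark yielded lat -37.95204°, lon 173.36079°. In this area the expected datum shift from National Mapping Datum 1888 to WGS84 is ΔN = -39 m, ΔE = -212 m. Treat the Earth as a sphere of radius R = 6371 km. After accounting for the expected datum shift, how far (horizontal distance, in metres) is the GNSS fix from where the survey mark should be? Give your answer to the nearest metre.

15 m

Observed coordinate differences: Δφ = -0.00024°, Δλ = -0.00251°.
Converting to metres (1° lat = 111195 m, cos φ = 0.788528): observed ΔN = -26.7 m, observed ΔE = -220.1 m.
Subtracting the expected shift leaves a residual of -26.7 − (-39) = 12.3 m north and -220.1 − (-212) = -8.1 m east.
Residual distance = √(12.3² + (-8.1)²) = 14.7 m.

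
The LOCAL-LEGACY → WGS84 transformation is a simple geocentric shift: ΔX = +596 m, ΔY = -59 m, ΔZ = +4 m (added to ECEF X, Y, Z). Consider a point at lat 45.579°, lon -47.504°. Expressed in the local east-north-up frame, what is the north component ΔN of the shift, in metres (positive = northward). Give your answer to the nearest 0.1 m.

ΔN = -315.8 m

At φ = 45.579°, λ = -47.504°: sin φ = 0.714216, cos φ = 0.699925, sin λ = -0.737325, cos λ = 0.675539.
ΔN = −sin φ cos λ·ΔX − sin φ sin λ·ΔY + cos φ·ΔZ = −(0.714216)(0.675539)(596) − (0.714216)(-0.737325)(-59) + (0.699925)(4) = -315.83 m.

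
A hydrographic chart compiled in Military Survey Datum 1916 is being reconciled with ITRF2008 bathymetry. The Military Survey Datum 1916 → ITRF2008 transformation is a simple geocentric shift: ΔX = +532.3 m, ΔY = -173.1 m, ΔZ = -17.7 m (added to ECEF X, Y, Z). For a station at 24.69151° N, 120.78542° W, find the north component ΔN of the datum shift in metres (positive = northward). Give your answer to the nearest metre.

ΔN = 36 m

At φ = 24.69151°, λ = -120.78542°: sin φ = 0.417732, cos φ = 0.908570, sin λ = -0.859090, cos λ = -0.511824.
ΔN = −sin φ cos λ·ΔX − sin φ sin λ·ΔY + cos φ·ΔZ = −(0.417732)(-0.511824)(532.3) − (0.417732)(-0.859090)(-173.1) + (0.908570)(-17.7) = 35.61 m.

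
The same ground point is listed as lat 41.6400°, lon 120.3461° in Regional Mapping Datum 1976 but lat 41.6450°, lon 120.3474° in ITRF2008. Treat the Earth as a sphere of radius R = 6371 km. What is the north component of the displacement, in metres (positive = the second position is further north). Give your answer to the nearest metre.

ΔN = 556 m

Δφ = 41.6450° − 41.6400° = +0.0050°; Δλ = 120.3474° − 120.3461° = +0.0013°.
1° along a meridian = πR/180 = 111195 m.
ΔN = Δφ × 111195 = 556.0 m; ΔE = Δλ × 111195 × cos(41.6400°) = +0.0013 × 111195 × 0.747334 = 108.0 m.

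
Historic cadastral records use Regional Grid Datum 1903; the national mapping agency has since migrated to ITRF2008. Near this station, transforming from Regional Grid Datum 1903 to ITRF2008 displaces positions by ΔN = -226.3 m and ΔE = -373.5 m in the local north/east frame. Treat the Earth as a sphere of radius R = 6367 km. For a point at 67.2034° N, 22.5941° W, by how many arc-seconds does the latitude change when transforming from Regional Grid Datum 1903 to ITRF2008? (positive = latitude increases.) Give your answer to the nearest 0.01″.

On a sphere of radius R, 1 rad of latitude = R, so Δφ = ΔN / R = -226.3 / 6367000 = -3.5543e-05 rad = -7.331″.

Δφ = -7.33″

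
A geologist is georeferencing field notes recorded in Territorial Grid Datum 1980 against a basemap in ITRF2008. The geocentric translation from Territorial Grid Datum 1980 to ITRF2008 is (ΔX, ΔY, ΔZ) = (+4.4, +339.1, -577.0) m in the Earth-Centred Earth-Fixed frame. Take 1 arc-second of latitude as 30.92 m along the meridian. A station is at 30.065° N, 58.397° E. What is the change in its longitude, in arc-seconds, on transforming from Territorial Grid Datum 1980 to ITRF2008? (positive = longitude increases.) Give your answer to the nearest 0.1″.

sin φ = 0.500982, cos φ = 0.865458, sin λ = 0.851699, cos λ = 0.524031.
East component: ΔE = −sin λ·ΔX + cos λ·ΔY = −(0.851699)(4.4) + (0.524031)(339.1) = 173.95 m.
1° of latitude spans 3600 × 30.92 = 111312 m; at latitude φ, 1° of longitude spans that × cos φ = 96335.8 m, so Δλ = 173.95 / 96335.8 × 3600 = 6.500″.

Δλ = 6.5″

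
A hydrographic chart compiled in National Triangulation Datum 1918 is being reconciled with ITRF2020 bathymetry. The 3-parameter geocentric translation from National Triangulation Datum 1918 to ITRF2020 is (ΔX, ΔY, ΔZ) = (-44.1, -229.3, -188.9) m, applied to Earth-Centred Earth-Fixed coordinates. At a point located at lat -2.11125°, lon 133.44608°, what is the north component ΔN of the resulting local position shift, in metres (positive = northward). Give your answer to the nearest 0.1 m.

ΔN = -193.8 m

The local north axis is (−sin φ cos λ, −sin φ sin λ, cos φ), giving ΔN = 1.117 − 6.133 − 188.772 = -193.79 m.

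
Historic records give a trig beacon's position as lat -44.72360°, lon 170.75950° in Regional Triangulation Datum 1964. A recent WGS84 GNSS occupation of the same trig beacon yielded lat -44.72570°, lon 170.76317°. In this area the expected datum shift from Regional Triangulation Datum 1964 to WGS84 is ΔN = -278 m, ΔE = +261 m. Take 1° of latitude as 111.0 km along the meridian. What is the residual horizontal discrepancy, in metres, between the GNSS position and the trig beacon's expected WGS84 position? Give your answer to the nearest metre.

Observed coordinate differences: Δφ = -0.00210°, Δλ = +0.00367°.
Converting to metres (1° lat = 111000 m, cos φ = 0.710510): observed ΔN = -233.1 m, observed ΔE = 289.4 m.
Subtracting the expected shift leaves a residual of -233.1 − (-278) = 44.9 m north and 289.4 − (261) = 28.4 m east.
Residual distance = √(44.9² + 28.4²) = 53.1 m.

53 m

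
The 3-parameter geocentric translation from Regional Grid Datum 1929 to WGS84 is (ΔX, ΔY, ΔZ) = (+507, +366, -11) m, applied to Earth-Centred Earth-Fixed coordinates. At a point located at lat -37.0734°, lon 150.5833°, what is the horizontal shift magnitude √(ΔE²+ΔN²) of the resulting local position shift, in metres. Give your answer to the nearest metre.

592 m

The local east axis at (φ, λ) is (−sin λ, cos λ, 0), so ΔE = −sin(150.5833°)·507 + cos(150.5833°)·366 = -567.83 m.
The local north axis is (−sin φ cos λ, −sin φ sin λ, cos φ), giving ΔN = -266.233 + 108.368 − 8.777 = -166.64 m.
Horizontal magnitude = √(ΔE² + ΔN²) = √((-567.83)² + (-166.64)²) = 591.78 m.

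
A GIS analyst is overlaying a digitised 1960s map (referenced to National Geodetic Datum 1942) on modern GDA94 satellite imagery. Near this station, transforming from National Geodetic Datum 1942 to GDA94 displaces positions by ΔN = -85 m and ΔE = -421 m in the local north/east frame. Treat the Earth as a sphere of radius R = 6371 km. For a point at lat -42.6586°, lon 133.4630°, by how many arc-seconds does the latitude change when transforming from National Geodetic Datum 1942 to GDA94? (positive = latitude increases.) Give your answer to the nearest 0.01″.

Δφ = -2.75″

On a sphere of radius R, 1 rad of latitude = R, so Δφ = ΔN / R = -85.0 / 6371000 = -1.3342e-05 rad = -2.752″.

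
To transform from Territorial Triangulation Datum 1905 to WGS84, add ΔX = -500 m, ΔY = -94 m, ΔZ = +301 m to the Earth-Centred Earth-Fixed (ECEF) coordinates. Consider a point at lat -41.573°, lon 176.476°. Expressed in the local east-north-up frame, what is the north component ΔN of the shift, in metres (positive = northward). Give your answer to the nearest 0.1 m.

The local north axis is (−sin φ cos λ, −sin φ sin λ, cos φ), giving ΔN = 331.160 − 3.834 + 225.181 = 552.51 m.

ΔN = 552.5 m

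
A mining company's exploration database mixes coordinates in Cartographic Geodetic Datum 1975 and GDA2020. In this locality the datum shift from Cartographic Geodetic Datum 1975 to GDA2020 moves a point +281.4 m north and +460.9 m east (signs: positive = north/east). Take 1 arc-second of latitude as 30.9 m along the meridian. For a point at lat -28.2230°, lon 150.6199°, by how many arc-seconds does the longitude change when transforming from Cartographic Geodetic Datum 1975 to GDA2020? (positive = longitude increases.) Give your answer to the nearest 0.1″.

Δλ = 16.9″

At latitude -28.2230°, cos φ = 0.881114.
1″ of longitude at this latitude = 30.90 × cos φ = 27.2264 m, so Δλ = 460.9 / 27.2264 = 16.928″.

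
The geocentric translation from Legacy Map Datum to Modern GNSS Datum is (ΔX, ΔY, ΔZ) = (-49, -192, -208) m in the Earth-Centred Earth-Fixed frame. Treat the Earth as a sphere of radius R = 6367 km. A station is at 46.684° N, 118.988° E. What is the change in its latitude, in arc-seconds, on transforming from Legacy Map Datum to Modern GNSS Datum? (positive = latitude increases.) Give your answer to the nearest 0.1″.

sin φ = 0.727581, cos φ = 0.686022, sin λ = 0.874721, cos λ = -0.484626.
North component: ΔN = −sin φ cos λ·ΔX − sin φ sin λ·ΔY + cos φ·ΔZ = −(0.727581)(-0.484626)(-49) − (0.727581)(0.874721)(-192) + (0.686022)(-208) = -37.78 m.
1° of latitude spans πR/180 = 111125 m, so Δφ = -37.78 / 111125 × 3600 = -1.224″.

Δφ = -1.2″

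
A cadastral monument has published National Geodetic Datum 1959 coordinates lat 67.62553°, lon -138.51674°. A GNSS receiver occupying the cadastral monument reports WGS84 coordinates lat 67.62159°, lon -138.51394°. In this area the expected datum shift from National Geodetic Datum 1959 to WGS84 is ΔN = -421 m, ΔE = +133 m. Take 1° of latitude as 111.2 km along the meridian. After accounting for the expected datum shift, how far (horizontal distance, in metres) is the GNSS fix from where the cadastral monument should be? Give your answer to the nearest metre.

22 m

Observed coordinate differences: Δφ = -0.00394°, Δλ = +0.00280°.
Converting to metres (1° lat = 111200 m, cos φ = 0.380658): observed ΔN = -438.1 m, observed ΔE = 118.5 m.
Subtracting the expected shift leaves a residual of -438.1 − (-421) = -17.1 m north and 118.5 − (133) = -14.5 m east.
Residual distance = √((-17.1)² + (-14.5)²) = 22.4 m.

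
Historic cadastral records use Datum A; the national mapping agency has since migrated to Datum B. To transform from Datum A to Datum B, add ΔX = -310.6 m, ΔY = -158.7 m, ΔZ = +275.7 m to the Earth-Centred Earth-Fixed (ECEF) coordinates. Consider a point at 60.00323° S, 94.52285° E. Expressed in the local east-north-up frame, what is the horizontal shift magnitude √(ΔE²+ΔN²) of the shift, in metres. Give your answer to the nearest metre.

The local east axis at (φ, λ) is (−sin λ, cos λ, 0), so ΔE = −sin(94.52285°)·(-310.6) + cos(94.52285°)·(-158.7) = 322.15 m.
The local north axis is (−sin φ cos λ, −sin φ sin λ, cos φ), giving ΔN = 21.212 − 137.015 + 137.837 = 22.03 m.
Horizontal magnitude = √(ΔE² + ΔN²) = √(322.15² + 22.03²) = 322.90 m.

323 m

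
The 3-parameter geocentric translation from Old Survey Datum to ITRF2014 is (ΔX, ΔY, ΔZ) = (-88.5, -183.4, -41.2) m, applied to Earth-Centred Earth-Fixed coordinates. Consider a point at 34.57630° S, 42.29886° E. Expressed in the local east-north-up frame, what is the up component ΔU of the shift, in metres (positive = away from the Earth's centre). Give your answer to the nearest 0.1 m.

ΔU = -132.1 m

At φ = -34.57630°, λ = 42.29886°: sin φ = -0.567503, cos φ = 0.823371, sin λ = 0.672998, cos λ = 0.739644.
ΔU = cos φ cos λ·ΔX + cos φ sin λ·ΔY + sin φ·ΔZ = (0.823371)(0.739644)(-88.5) + (0.823371)(0.672998)(-183.4) + (-0.567503)(-41.2) = -132.14 m.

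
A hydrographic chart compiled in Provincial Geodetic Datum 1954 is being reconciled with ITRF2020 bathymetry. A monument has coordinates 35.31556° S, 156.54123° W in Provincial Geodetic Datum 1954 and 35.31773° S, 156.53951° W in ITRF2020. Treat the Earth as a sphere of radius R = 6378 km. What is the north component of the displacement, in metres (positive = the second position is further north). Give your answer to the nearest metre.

Δφ = -35.31773° − -35.31556° = -0.00217°; Δλ = -156.53951° − -156.54123° = +0.00172°.
1° along a meridian = πR/180 = 111317 m.
ΔN = Δφ × 111317 = -241.6 m; ΔE = Δλ × 111317 × cos(-35.31556°) = +0.00172 × 111317 × 0.815981 = 156.2 m.

ΔN = -242 m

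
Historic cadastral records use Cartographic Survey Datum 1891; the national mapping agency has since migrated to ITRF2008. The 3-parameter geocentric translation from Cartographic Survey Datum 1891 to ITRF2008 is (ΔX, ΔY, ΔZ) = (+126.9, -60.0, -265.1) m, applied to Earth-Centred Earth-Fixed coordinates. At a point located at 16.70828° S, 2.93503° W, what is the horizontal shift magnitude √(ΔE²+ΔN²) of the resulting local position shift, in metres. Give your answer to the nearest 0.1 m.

The local east axis at (φ, λ) is (−sin λ, cos λ, 0), so ΔE = −sin(-2.93503°)·126.9 + cos(-2.93503°)·(-60.0) = -53.42 m.
The local north axis is (−sin φ cos λ, −sin φ sin λ, cos φ), giving ΔN = 36.436 + 0.883 − 253.908 = -216.59 m.
Horizontal magnitude = √(ΔE² + ΔN²) = √((-53.42)² + (-216.59)²) = 223.08 m.

223.1 m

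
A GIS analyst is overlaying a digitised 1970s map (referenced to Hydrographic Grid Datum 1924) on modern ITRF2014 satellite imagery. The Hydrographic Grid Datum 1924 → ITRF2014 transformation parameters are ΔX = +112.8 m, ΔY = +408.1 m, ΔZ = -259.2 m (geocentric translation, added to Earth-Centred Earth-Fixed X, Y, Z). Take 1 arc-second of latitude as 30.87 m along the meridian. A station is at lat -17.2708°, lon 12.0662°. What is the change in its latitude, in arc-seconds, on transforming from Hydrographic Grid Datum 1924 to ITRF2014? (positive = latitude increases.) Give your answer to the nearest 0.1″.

sin φ = -0.296888, cos φ = 0.954912, sin λ = 0.209042, cos λ = 0.977907.
North component: ΔN = −sin φ cos λ·ΔX − sin φ sin λ·ΔY + cos φ·ΔZ = −(-0.296888)(0.977907)(112.8) − (-0.296888)(0.209042)(408.1) + (0.954912)(-259.2) = -189.44 m.
1° of latitude spans 3600 × 30.87 = 111132 m, so Δφ = -189.44 / 111132 × 3600 = -6.137″.

Δφ = -6.1″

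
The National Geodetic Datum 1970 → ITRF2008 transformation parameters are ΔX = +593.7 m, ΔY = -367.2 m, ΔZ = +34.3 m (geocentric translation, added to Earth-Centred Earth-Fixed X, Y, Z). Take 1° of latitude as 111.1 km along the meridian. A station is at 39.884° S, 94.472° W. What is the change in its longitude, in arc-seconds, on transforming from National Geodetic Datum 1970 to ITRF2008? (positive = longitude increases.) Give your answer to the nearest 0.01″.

sin φ = -0.641235, cos φ = 0.767344, sin λ = -0.996956, cos λ = -0.077972.
East component: ΔE = −sin λ·ΔX + cos λ·ΔY = −(-0.996956)(593.7) + (-0.077972)(-367.2) = 620.52 m.
1° of latitude spans 111100 m; at latitude φ, 1° of longitude spans that × cos φ = 85251.9 m, so Δλ = 620.52 / 85251.9 × 3600 = 26.203″.

Δλ = 26.20″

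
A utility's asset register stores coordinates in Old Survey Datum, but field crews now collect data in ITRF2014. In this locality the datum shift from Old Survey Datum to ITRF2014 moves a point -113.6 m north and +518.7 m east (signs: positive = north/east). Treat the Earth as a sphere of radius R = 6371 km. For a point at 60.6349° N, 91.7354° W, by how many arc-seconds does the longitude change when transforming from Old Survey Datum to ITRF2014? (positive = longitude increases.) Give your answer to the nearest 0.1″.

Δλ = 34.2″

At latitude 60.6349°, cos φ = 0.490373.
One radian of longitude at latitude φ spans R cos φ, so Δλ = ΔE / (R cos φ) = 518.7 / (6371000 × 0.490373) = 1.6603e-04 rad = 34.246″.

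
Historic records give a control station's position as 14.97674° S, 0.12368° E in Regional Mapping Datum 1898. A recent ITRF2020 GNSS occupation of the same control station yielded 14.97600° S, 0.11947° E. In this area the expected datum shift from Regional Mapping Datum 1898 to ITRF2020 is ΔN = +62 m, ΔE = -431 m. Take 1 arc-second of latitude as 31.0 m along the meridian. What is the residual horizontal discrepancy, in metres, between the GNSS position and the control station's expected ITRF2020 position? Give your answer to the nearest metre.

31 m

Observed coordinate differences: Δφ = +0.00074°, Δλ = -0.00421°.
Converting to metres (1° lat = 111600 m, cos φ = 0.966031): observed ΔN = 82.6 m, observed ΔE = -453.9 m.
Subtracting the expected shift leaves a residual of 82.6 − (62) = 20.6 m north and -453.9 − (-431) = -22.9 m east.
Residual distance = √(20.6² + (-22.9)²) = 30.8 m.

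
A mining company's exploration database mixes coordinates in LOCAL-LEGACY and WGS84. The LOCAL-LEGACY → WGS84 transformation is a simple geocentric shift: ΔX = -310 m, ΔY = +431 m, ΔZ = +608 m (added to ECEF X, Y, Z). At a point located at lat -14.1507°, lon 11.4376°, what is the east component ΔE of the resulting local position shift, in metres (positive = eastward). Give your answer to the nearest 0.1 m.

At φ = -14.1507°, λ = 11.4376°: sin φ = -0.244473, cos φ = 0.969656, sin λ = 0.198301, cos λ = 0.980141.
ΔE = −sin λ·ΔX + cos λ·ΔY = −(0.198301)·(-310) + (0.980141)·(431) = 483.91 m.

ΔE = 483.9 m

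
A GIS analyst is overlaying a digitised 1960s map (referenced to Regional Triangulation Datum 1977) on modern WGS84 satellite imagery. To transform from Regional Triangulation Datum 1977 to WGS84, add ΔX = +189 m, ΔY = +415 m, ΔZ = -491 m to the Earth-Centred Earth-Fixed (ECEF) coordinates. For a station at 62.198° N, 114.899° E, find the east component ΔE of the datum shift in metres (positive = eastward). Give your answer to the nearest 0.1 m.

ΔE = -346.2 m

The local east axis at (φ, λ) is (−sin λ, cos λ, 0), so ΔE = −sin(114.899°)·189 + cos(114.899°)·415 = -346.16 m.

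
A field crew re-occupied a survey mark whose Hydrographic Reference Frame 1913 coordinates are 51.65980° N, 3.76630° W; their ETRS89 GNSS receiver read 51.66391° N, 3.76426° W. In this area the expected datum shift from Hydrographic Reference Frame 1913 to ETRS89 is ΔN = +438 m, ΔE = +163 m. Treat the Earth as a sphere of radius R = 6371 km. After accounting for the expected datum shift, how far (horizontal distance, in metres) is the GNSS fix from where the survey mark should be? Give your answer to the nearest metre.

Observed coordinate differences: Δφ = +0.00411°, Δλ = +0.00204°.
Converting to metres (1° lat = 111195 m, cos φ = 0.620329): observed ΔN = 457.0 m, observed ΔE = 140.7 m.
Subtracting the expected shift leaves a residual of 457.0 − (438) = 19.0 m north and 140.7 − (163) = -22.3 m east.
Residual distance = √(19.0² + (-22.3)²) = 29.3 m.

29 m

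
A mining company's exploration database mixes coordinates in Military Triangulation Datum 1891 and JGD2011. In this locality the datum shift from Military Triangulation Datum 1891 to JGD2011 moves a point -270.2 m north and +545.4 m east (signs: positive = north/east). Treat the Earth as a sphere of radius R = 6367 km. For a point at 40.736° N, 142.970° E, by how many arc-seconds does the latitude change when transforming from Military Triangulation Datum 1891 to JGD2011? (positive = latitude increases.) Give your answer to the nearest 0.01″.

Δφ = -8.75″

On a sphere of radius R, 1 rad of latitude = R, so Δφ = ΔN / R = -270.2 / 6367000 = -4.2438e-05 rad = -8.753″.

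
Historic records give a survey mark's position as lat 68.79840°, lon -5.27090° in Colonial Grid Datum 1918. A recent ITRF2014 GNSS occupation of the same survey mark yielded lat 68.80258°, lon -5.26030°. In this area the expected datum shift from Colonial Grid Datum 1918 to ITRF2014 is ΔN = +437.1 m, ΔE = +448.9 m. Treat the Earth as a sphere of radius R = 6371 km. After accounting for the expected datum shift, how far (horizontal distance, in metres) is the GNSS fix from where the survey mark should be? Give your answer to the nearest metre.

Observed coordinate differences: Δφ = +0.00418°, Δλ = +0.01060°.
Converting to metres (1° lat = 111195 m, cos φ = 0.361651): observed ΔN = 464.8 m, observed ΔE = 426.3 m.
Subtracting the expected shift leaves a residual of 464.8 − (437.1) = 27.7 m north and 426.3 − (448.9) = -22.6 m east.
Residual distance = √(27.7² + (-22.6)²) = 35.8 m.

36 m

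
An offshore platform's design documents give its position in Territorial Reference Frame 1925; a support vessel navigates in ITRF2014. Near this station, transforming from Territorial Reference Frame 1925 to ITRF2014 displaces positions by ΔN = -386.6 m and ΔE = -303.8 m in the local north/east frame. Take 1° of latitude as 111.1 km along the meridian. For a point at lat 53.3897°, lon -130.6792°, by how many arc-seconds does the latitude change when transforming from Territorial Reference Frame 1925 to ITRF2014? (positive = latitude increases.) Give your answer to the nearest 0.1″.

1° of latitude = 111.1 km, so Δφ = -386.6 / 111100 = -0.0034797° = -12.527″.

Δφ = -12.5″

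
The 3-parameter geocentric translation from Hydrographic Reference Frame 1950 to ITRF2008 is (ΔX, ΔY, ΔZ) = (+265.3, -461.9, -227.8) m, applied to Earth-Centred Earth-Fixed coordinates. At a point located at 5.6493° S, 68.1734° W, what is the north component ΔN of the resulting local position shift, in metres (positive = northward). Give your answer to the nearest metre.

ΔN = -175 m

The local north axis is (−sin φ cos λ, −sin φ sin λ, cos φ), giving ΔN = 9.710 + 42.210 − 226.694 = -174.77 m.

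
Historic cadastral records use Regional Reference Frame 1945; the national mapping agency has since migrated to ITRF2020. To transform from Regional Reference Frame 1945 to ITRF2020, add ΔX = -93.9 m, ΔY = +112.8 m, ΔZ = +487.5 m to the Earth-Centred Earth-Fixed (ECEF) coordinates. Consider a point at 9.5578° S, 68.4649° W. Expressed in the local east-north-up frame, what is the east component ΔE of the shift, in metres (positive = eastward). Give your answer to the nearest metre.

ΔE = -46 m

The local east axis at (φ, λ) is (−sin λ, cos λ, 0), so ΔE = −sin(-68.4649°)·(-93.9) + cos(-68.4649°)·112.8 = -45.94 m.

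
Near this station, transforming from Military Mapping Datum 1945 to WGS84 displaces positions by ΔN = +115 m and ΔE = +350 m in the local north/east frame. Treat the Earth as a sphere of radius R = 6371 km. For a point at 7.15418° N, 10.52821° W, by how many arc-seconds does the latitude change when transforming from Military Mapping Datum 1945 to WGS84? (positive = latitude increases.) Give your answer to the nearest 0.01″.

Δφ = 3.72″

On a sphere of radius R, 1 rad of latitude = R, so Δφ = ΔN / R = 115.0 / 6371000 = 1.8051e-05 rad = 3.723″.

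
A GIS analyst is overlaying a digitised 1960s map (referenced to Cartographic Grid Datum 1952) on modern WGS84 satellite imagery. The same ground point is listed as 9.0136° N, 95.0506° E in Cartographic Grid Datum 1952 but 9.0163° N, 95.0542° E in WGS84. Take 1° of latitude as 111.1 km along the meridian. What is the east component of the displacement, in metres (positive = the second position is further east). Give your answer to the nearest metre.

Δφ = 9.0163° − 9.0136° = +0.0027°; Δλ = 95.0542° − 95.0506° = +0.0036°.
ΔN = Δφ × 111100 = 300.0 m; ΔE = Δλ × 111100 × cos(9.0136°) = +0.0036 × 111100 × 0.987651 = 395.0 m.

ΔE = 395 m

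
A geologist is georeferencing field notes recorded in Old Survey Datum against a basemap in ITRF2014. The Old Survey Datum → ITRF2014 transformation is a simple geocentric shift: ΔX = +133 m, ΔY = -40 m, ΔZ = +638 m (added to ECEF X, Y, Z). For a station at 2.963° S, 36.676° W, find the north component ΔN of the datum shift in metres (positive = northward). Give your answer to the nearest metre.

ΔN = 644 m

At φ = -2.963°, λ = -36.676°: sin φ = -0.051691, cos φ = 0.998663, sin λ = -0.597289, cos λ = 0.802026.
ΔN = −sin φ cos λ·ΔX − sin φ sin λ·ΔY + cos φ·ΔZ = −(-0.051691)(0.802026)(133) − (-0.051691)(-0.597289)(-40) + (0.998663)(638) = 643.90 m.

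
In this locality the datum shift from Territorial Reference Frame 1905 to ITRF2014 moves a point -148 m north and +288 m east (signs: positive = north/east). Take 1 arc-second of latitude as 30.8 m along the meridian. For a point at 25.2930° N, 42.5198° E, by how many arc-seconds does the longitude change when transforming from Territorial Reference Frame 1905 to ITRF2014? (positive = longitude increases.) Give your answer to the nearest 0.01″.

Δλ = 10.34″

At latitude 25.2930°, cos φ = 0.904135.
1″ of longitude at this latitude = 30.80 × cos φ = 27.8474 m, so Δλ = 288.0 / 27.8474 = 10.342″.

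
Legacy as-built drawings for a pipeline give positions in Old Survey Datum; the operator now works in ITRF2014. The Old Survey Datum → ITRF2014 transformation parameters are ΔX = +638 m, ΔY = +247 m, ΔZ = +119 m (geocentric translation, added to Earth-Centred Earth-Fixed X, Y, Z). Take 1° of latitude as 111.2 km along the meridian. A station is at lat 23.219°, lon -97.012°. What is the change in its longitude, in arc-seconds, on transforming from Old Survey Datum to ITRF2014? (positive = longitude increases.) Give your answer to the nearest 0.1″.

sin φ = 0.394247, cos φ = 0.919005, sin λ = -0.992521, cos λ = -0.122077.
East component: ΔE = −sin λ·ΔX + cos λ·ΔY = −(-0.992521)(638) + (-0.122077)(247) = 603.08 m.
1° of latitude spans 111200 m; at latitude φ, 1° of longitude spans that × cos φ = 102193.3 m, so Δλ = 603.08 / 102193.3 × 3600 = 21.245″.

Δλ = 21.2″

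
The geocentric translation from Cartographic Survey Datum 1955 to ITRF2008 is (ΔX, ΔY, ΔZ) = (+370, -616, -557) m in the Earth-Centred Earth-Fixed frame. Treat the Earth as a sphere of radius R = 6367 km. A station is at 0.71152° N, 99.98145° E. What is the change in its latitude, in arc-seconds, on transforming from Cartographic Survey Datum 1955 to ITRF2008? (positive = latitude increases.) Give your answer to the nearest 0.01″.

Δφ = -17.77″

sin φ = 0.012418, cos φ = 0.999923, sin λ = 0.984864, cos λ = -0.173329.
North component: ΔN = −sin φ cos λ·ΔX − sin φ sin λ·ΔY + cos φ·ΔZ = −(0.012418)(-0.173329)(370) − (0.012418)(0.984864)(-616) + (0.999923)(-557) = -548.63 m.
1° of latitude spans πR/180 = 111125 m, so Δφ = -548.63 / 111125 × 3600 = -17.773″.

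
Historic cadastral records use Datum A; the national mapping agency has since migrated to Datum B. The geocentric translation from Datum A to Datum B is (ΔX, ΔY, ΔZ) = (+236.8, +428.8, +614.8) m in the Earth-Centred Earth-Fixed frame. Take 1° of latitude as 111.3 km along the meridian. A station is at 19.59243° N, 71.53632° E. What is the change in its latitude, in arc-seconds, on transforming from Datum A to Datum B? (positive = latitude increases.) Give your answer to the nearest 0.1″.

Δφ = 13.5″

sin φ = 0.335327, cos φ = 0.942102, sin λ = 0.948525, cos λ = 0.316703.
North component: ΔN = −sin φ cos λ·ΔX − sin φ sin λ·ΔY + cos φ·ΔZ = −(0.335327)(0.316703)(236.8) − (0.335327)(0.948525)(428.8) + (0.942102)(614.8) = 417.67 m.
1° of latitude spans 111300 m, so Δφ = 417.67 / 111300 × 3600 = 13.510″.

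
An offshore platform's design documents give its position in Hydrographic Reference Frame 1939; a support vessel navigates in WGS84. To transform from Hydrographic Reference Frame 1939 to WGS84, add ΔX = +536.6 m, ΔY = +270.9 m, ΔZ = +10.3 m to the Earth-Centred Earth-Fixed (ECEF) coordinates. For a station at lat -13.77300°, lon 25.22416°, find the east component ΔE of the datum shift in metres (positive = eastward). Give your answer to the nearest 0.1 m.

The local east axis at (φ, λ) is (−sin λ, cos λ, 0), so ΔE = −sin(25.22416°)·536.6 + cos(25.22416°)·270.9 = 16.39 m.

ΔE = 16.4 m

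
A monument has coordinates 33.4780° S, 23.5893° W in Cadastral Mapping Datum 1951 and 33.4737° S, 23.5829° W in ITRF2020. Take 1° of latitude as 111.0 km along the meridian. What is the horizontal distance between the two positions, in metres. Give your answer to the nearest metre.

Δφ = -33.4737° − -33.4780° = +0.0043°; Δλ = -23.5829° − -23.5893° = +0.0064°.
ΔN = Δφ × 111000 = 477.3 m; ΔE = Δλ × 111000 × cos(-33.4780°) = +0.0064 × 111000 × 0.834098 = 592.5 m.
Distance = √(ΔE² + ΔN²) = √(592.5² + 477.3²) = 760.9 m.

761 m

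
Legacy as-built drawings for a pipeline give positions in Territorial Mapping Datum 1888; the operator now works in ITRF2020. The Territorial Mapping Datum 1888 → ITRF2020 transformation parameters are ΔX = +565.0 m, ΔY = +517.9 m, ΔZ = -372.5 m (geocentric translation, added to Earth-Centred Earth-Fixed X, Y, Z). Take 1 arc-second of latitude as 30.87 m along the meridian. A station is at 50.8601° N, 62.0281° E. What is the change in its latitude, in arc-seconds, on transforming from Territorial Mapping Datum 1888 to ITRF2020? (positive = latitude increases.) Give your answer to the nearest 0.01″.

sin φ = 0.775607, cos φ = 0.631216, sin λ = 0.883178, cos λ = 0.469038.
North component: ΔN = −sin φ cos λ·ΔX − sin φ sin λ·ΔY + cos φ·ΔZ = −(0.775607)(0.469038)(565.0) − (0.775607)(0.883178)(517.9) + (0.631216)(-372.5) = -795.43 m.
1° of latitude spans 3600 × 30.87 = 111132 m, so Δφ = -795.43 / 111132 × 3600 = -25.767″.

Δφ = -25.77″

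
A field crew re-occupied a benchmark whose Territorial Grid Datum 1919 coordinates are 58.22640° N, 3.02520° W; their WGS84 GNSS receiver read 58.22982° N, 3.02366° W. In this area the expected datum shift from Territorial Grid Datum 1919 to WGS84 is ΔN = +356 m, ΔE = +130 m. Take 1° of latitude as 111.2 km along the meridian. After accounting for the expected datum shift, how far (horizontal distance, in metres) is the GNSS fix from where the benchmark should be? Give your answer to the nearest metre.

47 m

Observed coordinate differences: Δφ = +0.00342°, Δλ = +0.00154°.
Converting to metres (1° lat = 111200 m, cos φ = 0.526564): observed ΔN = 380.3 m, observed ΔE = 90.2 m.
Subtracting the expected shift leaves a residual of 380.3 − (356) = 24.3 m north and 90.2 − (130) = -39.8 m east.
Residual distance = √(24.3² + (-39.8)²) = 46.7 m.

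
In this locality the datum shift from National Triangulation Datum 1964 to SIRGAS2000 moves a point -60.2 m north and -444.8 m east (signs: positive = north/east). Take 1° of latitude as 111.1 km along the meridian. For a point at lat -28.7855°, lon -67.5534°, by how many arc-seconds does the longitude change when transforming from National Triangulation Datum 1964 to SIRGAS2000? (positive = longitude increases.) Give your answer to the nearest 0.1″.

At latitude -28.7855°, cos φ = 0.876429.
1° of longitude at this latitude = 111.1 × cos φ = 97.37 km, so Δλ = -444.8 / 97371.2 = -0.0045681° = -16.445″.

Δλ = -16.4″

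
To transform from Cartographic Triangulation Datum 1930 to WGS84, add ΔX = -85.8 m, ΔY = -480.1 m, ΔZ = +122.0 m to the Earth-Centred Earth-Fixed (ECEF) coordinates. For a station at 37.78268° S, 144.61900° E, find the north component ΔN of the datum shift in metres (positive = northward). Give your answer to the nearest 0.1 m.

ΔN = -31.0 m

At φ = -37.78268°, λ = 144.61900°: sin φ = -0.612668, cos φ = 0.790340, sin λ = 0.579011, cos λ = -0.815320.
ΔN = −sin φ cos λ·ΔX − sin φ sin λ·ΔY + cos φ·ΔZ = −(-0.612668)(-0.815320)(-85.8) − (-0.612668)(0.579011)(-480.1) + (0.790340)(122.0) = -31.03 m.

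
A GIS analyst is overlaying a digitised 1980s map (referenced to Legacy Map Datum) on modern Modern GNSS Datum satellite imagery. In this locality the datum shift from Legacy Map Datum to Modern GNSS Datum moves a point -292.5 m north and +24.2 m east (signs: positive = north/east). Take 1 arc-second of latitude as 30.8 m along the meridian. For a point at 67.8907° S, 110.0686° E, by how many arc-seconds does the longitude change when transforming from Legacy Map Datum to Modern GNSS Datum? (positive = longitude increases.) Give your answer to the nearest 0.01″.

Δλ = 2.09″

At latitude -67.8907°, cos φ = 0.376375.
1″ of longitude at this latitude = 30.80 × cos φ = 11.5923 m, so Δλ = 24.2 / 11.5923 = 2.088″.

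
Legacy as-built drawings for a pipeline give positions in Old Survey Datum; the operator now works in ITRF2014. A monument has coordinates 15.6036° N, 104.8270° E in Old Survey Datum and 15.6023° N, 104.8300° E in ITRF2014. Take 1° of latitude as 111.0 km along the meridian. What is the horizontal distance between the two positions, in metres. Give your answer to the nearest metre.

Δφ = 15.6023° − 15.6036° = -0.0013°; Δλ = 104.8300° − 104.8270° = +0.0030°.
ΔN = Δφ × 111000 = -144.3 m; ΔE = Δλ × 111000 × cos(15.6036°) = +0.0030 × 111000 × 0.963146 = 320.7 m.
Distance = √(ΔE² + ΔN²) = √(320.7² + (-144.3)²) = 351.7 m.

352 m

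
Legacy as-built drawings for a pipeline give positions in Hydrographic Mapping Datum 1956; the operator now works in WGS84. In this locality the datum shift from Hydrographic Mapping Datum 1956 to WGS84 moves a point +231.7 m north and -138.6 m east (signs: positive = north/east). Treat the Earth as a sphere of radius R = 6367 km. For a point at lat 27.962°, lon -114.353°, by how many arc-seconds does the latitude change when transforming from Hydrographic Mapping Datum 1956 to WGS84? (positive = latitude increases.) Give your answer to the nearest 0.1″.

On a sphere of radius R, 1 rad of latitude = R, so Δφ = ΔN / R = 231.7 / 6367000 = 3.6391e-05 rad = 7.506″.

Δφ = 7.5″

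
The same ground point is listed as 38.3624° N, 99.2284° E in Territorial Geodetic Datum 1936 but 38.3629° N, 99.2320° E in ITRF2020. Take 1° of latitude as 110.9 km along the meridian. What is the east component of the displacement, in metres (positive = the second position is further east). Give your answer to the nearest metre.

ΔE = 313 m

Δφ = 38.3629° − 38.3624° = +0.0005°; Δλ = 99.2320° − 99.2284° = +0.0036°.
ΔN = Δφ × 110900 = 55.5 m; ΔE = Δλ × 110900 × cos(38.3624°) = +0.0036 × 110900 × 0.784101 = 313.0 m.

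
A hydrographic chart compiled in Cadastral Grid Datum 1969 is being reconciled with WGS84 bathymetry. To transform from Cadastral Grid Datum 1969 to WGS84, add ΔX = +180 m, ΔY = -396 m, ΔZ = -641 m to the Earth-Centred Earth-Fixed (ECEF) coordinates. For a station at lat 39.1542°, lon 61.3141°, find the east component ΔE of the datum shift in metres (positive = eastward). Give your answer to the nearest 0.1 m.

ΔE = -348.0 m

At φ = 39.1542°, λ = 61.3141°: sin φ = 0.631410, cos φ = 0.775449, sin λ = 0.877264, cos λ = 0.480008.
ΔE = −sin λ·ΔX + cos λ·ΔY = −(0.877264)·(180) + (0.480008)·(-396) = -347.99 m.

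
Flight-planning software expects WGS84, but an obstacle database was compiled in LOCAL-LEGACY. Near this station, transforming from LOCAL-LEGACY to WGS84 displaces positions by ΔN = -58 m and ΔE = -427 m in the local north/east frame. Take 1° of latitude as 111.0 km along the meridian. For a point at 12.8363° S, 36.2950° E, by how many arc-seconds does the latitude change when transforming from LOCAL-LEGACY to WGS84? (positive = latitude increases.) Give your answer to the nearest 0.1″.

1° of latitude = 111.0 km, so Δφ = -58.0 / 111000 = -0.0005225° = -1.881″.

Δφ = -1.9″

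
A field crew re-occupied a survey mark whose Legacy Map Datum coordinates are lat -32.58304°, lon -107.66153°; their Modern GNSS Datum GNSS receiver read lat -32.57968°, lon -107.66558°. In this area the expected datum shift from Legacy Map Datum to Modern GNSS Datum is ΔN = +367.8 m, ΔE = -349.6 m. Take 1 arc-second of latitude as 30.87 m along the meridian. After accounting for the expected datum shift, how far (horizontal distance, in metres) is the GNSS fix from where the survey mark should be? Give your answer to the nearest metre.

Observed coordinate differences: Δφ = +0.00336°, Δλ = -0.00405°.
Converting to metres (1° lat = 111132 m, cos φ = 0.842612): observed ΔN = 373.4 m, observed ΔE = -379.2 m.
Subtracting the expected shift leaves a residual of 373.4 − (367.8) = 5.6 m north and -379.2 − (-349.6) = -29.6 m east.
Residual distance = √(5.6² + (-29.6)²) = 30.2 m.

30 m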